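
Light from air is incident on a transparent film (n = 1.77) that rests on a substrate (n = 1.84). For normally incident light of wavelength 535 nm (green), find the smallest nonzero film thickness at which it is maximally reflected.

151 nm

Top surface (1.0 → 1.77): reflection off a higher-index medium gives a half-wave phase shift.
At the lower boundary (n = 1.77 to n = 1.84) the reflected ray undergoes a half-wave phase shift.
Net: no relative phase inversion (both shifts match).
For bright reflection here: 2 n t = m λ.
Minimum nonzero at m = 1: t = λ / (2 n) = 535 / (2 × 1.77) = 151 nm.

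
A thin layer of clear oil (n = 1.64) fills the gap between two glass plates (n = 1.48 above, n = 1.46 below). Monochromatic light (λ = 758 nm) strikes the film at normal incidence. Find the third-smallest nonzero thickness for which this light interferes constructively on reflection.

578 nm

At the upper boundary (n = 1.48 to n = 1.64) the reflected ray undergoes a half-wave phase shift.
Bottom surface (1.64 → 1.46): reflection off a lower-index medium gives no phase shift.
Net: one phase inversion between the two reflected rays.
With one net inversion, constructive interference in reflection requires 2 n t = (m + ½) λ.
The third-smallest nonzero thickness corresponds to m = 2: t = (m + ½) λ / (2 n) = 2.50 × 758 / (2 × 1.64) = 578 nm.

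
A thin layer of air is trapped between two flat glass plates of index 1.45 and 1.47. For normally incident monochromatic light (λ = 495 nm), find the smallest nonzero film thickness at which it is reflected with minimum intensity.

248 nm

Top surface (1.45 → 1.0): reflection off a lower-index medium gives no phase shift.
Bottom surface (1.0 → 1.47): reflection off a higher-index medium gives a half-wave phase shift.
The two reflections differ by half a wavelength.
For minimum reflection here: 2 n t = m λ.
Minimum nonzero at m = 1: t = λ / (2 n) = 495 / (2 × 1.0) = 248 nm.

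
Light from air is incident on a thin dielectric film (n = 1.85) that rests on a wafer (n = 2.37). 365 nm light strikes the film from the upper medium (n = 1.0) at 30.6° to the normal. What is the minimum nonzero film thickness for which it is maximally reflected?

At the upper boundary (n = 1.0 to n = 1.85) the reflected ray undergoes a half-wave phase shift.
Ray reflecting at the bottom interface goes from n = 1.85 toward n = 2.37: a half-wave phase shift.
The two reflections carry the same phase change, so no net offset.
With no net inversion, constructive interference in reflection requires 2 n t cos θ_r = m λ.
Snell's law: 1.0 sin 30.6° = 1.85 sin θ_r → sin θ_r = 0.275, cos θ_r = 0.961.
Minimum nonzero at m = 1: t = λ / (2 n cos θ_r) = 365 / (2 × 1.85 × 0.961) = 103 nm.

103 nm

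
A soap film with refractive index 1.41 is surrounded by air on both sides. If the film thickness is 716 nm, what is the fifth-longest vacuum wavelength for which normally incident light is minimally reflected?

404 nm

At the upper boundary (n = 1.0 to n = 1.41) the reflected ray undergoes a half-wave phase shift.
Bottom surface (1.41 → 1.0): reflection off a lower-index medium gives no phase shift.
The two reflections differ by half a wavelength.
With one net inversion, destructive interference in reflection requires 2 n t = m λ.
λ = 2 n t / m. The fifth-longest wavelength is m = 5: λ = 2 × 1.41 × 716 / 5.00 = 404 nm.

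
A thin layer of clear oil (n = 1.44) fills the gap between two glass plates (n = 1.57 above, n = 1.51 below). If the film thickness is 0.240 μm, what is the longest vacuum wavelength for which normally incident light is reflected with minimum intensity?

Ray reflecting at the top interface goes from n = 1.57 toward n = 1.44: no phase shift.
Ray reflecting at the bottom interface goes from n = 1.44 toward n = 1.51: a half-wave phase shift.
Exactly one π shift → a net half-wave offset.
With one net inversion, destructive interference in reflection requires 2 n t = m λ.
λ = 2 n t / m. The longest wavelength is m = 1: λ = 2 × 1.44 × 240 / 1.00 = 691 nm.

691 nm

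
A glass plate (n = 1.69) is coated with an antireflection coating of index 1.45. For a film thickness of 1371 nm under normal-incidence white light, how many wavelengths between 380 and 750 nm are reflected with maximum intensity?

Top surface (1.0 → 1.45): reflection off a higher-index medium gives a half-wave phase shift.
At the lower boundary (n = 1.45 to n = 1.69) the reflected ray undergoes a half-wave phase shift.
The two reflections carry the same phase change, so no net offset.
For maximum reflection here: 2 n t = m λ.
λ = 2 n t / m = 3976 / m nm.
m=5: 795 nm (IR); m=6: 663 nm (visible); m=7: 568 nm (visible); m=8: 497 nm (visible); m=9: 442 nm (visible); m=10: 398 nm (visible); m=11: 361 nm (UV).

5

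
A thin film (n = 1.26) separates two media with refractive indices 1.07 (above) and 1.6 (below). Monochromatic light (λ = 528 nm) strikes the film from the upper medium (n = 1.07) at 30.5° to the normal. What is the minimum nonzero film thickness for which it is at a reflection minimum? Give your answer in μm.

0.116 μm

Ray reflecting at the top interface goes from n = 1.07 toward n = 1.26: a half-wave phase shift.
Bottom surface (1.26 → 1.6): reflection off a higher-index medium gives a half-wave phase shift.
Zero or two π shifts → no net half-wave offset.
With no net inversion, destructive interference in reflection requires 2 n t cos θ_r = (m + ½) λ.
Snell's law: 1.07 sin 30.5° = 1.26 sin θ_r → sin θ_r = 0.431, cos θ_r = 0.902.
Minimum at m = 0: t = λ / (4 n cos θ_r) = 528 / (4 × 1.26 × 0.902) = 116 nm.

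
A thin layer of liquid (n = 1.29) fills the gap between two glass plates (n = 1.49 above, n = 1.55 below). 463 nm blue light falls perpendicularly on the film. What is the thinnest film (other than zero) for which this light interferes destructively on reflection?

179 nm

At the upper boundary (n = 1.49 to n = 1.29) the reflected ray undergoes no phase shift.
Ray reflecting at the bottom interface goes from n = 1.29 toward n = 1.55: a half-wave phase shift.
Net: one phase inversion between the two reflected rays.
So the condition for destructive reflection is 2 n t = m λ.
Minimum nonzero at m = 1: t = λ / (2 n) = 463 / (2 × 1.29) = 179 nm.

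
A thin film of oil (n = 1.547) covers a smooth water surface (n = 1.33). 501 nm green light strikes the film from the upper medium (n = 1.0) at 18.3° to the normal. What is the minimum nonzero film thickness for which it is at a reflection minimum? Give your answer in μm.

0.165 μm

Top surface (1.0 → 1.547): reflection off a higher-index medium gives a half-wave phase shift.
Bottom surface (1.547 → 1.33): reflection off a lower-index medium gives no phase shift.
The two reflections differ by half a wavelength.
For weak reflection here: 2 n t cos θ_r = m λ.
Snell's law: 1.0 sin 18.3° = 1.547 sin θ_r → sin θ_r = 0.203, cos θ_r = 0.979.
Minimum nonzero at m = 1: t = λ / (2 n cos θ_r) = 501 / (2 × 1.547 × 0.979) = 165 nm.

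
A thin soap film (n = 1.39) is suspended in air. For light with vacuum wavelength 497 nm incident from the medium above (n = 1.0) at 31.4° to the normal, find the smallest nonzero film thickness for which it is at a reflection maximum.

96.4 nm

Top surface (1.0 → 1.39): reflection off a higher-index medium gives a half-wave phase shift.
Bottom surface (1.39 → 1.0): reflection off a lower-index medium gives no phase shift.
Net: one phase inversion between the two reflected rays.
With one net inversion, constructive interference in reflection requires 2 n t cos θ_r = (m + ½) λ.
Snell's law: 1.0 sin 31.4° = 1.39 sin θ_r → sin θ_r = 0.375, cos θ_r = 0.927.
Minimum at m = 0: t = λ / (4 n cos θ_r) = 497 / (4 × 1.39 × 0.927) = 96.4 nm.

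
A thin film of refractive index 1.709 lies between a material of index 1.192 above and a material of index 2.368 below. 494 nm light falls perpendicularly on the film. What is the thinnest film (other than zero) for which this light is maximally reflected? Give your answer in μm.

0.145 μm

At the upper boundary (n = 1.192 to n = 1.709) the reflected ray undergoes a half-wave phase shift.
At the lower boundary (n = 1.709 to n = 2.368) the reflected ray undergoes a half-wave phase shift.
Net: no relative phase inversion (both shifts match).
So the condition for constructive reflection is 2 n t = m λ.
Minimum nonzero at m = 1: t = λ / (2 n) = 494 / (2 × 1.709) = 145 nm.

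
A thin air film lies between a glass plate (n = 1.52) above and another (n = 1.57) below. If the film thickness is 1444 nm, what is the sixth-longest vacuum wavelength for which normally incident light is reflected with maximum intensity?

Ray reflecting at the top interface goes from n = 1.52 toward n = 1.0: no phase shift.
Ray reflecting at the bottom interface goes from n = 1.0 toward n = 1.57: a half-wave phase shift.
The two reflections differ by half a wavelength.
So the condition for constructive reflection is 2 n t = (m + ½) λ.
λ = 2 n t / (m + ½). The sixth-longest wavelength is m = 5: λ = 2 × 1.0 × 1444 / 5.50 = 525 nm.

525 nm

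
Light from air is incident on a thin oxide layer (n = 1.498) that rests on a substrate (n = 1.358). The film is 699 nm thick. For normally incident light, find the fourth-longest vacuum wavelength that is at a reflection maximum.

Top surface (1.0 → 1.498): reflection off a higher-index medium gives a half-wave phase shift.
Ray reflecting at the bottom interface goes from n = 1.498 toward n = 1.358: no phase shift.
The two reflections differ by half a wavelength.
For bright reflection here: 2 n t = (m + ½) λ.
λ = 2 n t / (m + ½). The fourth-longest wavelength is m = 3: λ = 2 × 1.498 × 699 / 3.50 = 598 nm.

598 nm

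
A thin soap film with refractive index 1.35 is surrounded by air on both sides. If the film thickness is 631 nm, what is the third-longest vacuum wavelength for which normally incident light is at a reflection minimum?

At the upper boundary (n = 1.0 to n = 1.35) the reflected ray undergoes a half-wave phase shift.
At the lower boundary (n = 1.35 to n = 1.0) the reflected ray undergoes no phase shift.
Exactly one π shift → a net half-wave offset.
With one net inversion, destructive interference in reflection requires 2 n t = m λ.
λ = 2 n t / m. The third-longest wavelength is m = 3: λ = 2 × 1.35 × 631 / 3.00 = 568 nm.

568 nm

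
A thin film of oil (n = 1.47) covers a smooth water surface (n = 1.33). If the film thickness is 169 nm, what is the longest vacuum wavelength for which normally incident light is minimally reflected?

497 nm

Ray reflecting at the top interface goes from n = 1.0 toward n = 1.47: a half-wave phase shift.
Bottom surface (1.47 → 1.33): reflection off a lower-index medium gives no phase shift.
Net: one phase inversion between the two reflected rays.
So the condition for destructive reflection is 2 n t = m λ.
λ = 2 n t / m. The longest wavelength is m = 1: λ = 2 × 1.47 × 169 / 1.00 = 497 nm.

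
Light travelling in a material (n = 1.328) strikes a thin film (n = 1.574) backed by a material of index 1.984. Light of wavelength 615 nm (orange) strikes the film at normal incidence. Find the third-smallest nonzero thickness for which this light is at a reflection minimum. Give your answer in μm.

Top surface (1.328 → 1.574): reflection off a higher-index medium gives a half-wave phase shift.
Ray reflecting at the bottom interface goes from n = 1.574 toward n = 1.984: a half-wave phase shift.
The two reflections carry the same phase change, so no net offset.
For dark reflection here: 2 n t = (m + ½) λ.
The third-smallest nonzero thickness corresponds to m = 2: t = (m + ½) λ / (2 n) = 2.50 × 615 / (2 × 1.574) = 488 nm.

0.488 μm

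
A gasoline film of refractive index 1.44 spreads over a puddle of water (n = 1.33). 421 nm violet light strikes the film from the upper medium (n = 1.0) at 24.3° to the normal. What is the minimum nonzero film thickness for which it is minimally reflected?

At the upper boundary (n = 1.0 to n = 1.44) the reflected ray undergoes a half-wave phase shift.
Ray reflecting at the bottom interface goes from n = 1.44 toward n = 1.33: no phase shift.
Exactly one π shift → a net half-wave offset.
For minimum reflection here: 2 n t cos θ_r = m λ.
Snell's law: 1.0 sin 24.3° = 1.44 sin θ_r → sin θ_r = 0.286, cos θ_r = 0.958.
Minimum nonzero at m = 1: t = λ / (2 n cos θ_r) = 421 / (2 × 1.44 × 0.958) = 153 nm.

153 nm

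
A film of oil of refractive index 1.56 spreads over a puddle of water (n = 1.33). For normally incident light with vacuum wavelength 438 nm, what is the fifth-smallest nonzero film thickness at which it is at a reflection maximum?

Top surface (1.0 → 1.56): reflection off a higher-index medium gives a half-wave phase shift.
Ray reflecting at the bottom interface goes from n = 1.56 toward n = 1.33: no phase shift.
Net: one phase inversion between the two reflected rays.
With one net inversion, constructive interference in reflection requires 2 n t = (m + ½) λ.
The fifth-smallest nonzero thickness corresponds to m = 4: t = (m + ½) λ / (2 n) = 4.50 × 438 / (2 × 1.56) = 632 nm.

632 nm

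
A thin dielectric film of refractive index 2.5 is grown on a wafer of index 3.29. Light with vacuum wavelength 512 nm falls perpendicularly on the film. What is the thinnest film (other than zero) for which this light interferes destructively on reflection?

Top surface (1.0 → 2.5): reflection off a higher-index medium gives a half-wave phase shift.
At the lower boundary (n = 2.5 to n = 3.29) the reflected ray undergoes a half-wave phase shift.
The two reflections carry the same phase change, so no net offset.
For dark reflection here: 2 n t = (m + ½) λ.
Minimum at m = 0: t = λ / (4 n) = 512 / (4 × 2.5) = 51.2 nm.

51.2 nm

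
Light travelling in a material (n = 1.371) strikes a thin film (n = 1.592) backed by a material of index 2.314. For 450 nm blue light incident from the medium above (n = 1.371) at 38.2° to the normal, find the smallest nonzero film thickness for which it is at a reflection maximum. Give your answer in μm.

0.167 μm

Top surface (1.371 → 1.592): reflection off a higher-index medium gives a half-wave phase shift.
Ray reflecting at the bottom interface goes from n = 1.592 toward n = 2.314: a half-wave phase shift.
The two reflections carry the same phase change, so no net offset.
So the condition for constructive reflection is 2 n t cos θ_r = m λ.
Snell's law: 1.371 sin 38.2° = 1.592 sin θ_r → sin θ_r = 0.533, cos θ_r = 0.846.
Minimum nonzero at m = 1: t = λ / (2 n cos θ_r) = 450 / (2 × 1.592 × 0.846) = 167 nm.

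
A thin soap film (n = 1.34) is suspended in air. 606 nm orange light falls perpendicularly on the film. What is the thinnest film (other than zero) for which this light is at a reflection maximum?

113 nm

Ray reflecting at the top interface goes from n = 1.0 toward n = 1.34: a half-wave phase shift.
Bottom surface (1.34 → 1.0): reflection off a lower-index medium gives no phase shift.
The two reflections differ by half a wavelength.
For strong reflection here: 2 n t = (m + ½) λ.
Minimum at m = 0: t = λ / (4 n) = 606 / (4 × 1.34) = 113 nm.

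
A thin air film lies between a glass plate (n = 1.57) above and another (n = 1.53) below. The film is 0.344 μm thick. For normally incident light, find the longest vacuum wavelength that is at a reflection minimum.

Ray reflecting at the top interface goes from n = 1.57 toward n = 1.0: no phase shift.
Ray reflecting at the bottom interface goes from n = 1.0 toward n = 1.53: a half-wave phase shift.
Net: one phase inversion between the two reflected rays.
So the condition for destructive reflection is 2 n t = m λ.
λ = 2 n t / m. The longest wavelength is m = 1: λ = 2 × 1.0 × 344 / 1.00 = 688 nm.

688 nm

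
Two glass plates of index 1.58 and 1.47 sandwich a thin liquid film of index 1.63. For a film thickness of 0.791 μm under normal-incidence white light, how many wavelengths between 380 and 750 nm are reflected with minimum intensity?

3

Ray reflecting at the top interface goes from n = 1.58 toward n = 1.63: a half-wave phase shift.
Ray reflecting at the bottom interface goes from n = 1.63 toward n = 1.47: no phase shift.
Exactly one π shift → a net half-wave offset.
For minimum reflection here: 2 n t = m λ.
λ = 2 n t / m = 2579 / m nm.
m=3: 860 nm (IR); m=4: 645 nm (visible); m=5: 516 nm (visible); m=6: 430 nm (visible); m=7: 368 nm (UV).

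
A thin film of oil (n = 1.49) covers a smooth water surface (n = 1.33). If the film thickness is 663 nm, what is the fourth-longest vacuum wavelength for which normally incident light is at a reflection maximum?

564 nm

At the upper boundary (n = 1.0 to n = 1.49) the reflected ray undergoes a half-wave phase shift.
At the lower boundary (n = 1.49 to n = 1.33) the reflected ray undergoes no phase shift.
Net: one phase inversion between the two reflected rays.
So the condition for constructive reflection is 2 n t = (m + ½) λ.
λ = 2 n t / (m + ½). The fourth-longest wavelength is m = 3: λ = 2 × 1.49 × 663 / 3.50 = 564 nm.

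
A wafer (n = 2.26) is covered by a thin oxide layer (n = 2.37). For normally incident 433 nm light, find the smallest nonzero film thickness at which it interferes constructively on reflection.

45.7 nm

Top surface (1.0 → 2.37): reflection off a higher-index medium gives a half-wave phase shift.
At the lower boundary (n = 2.37 to n = 2.26) the reflected ray undergoes no phase shift.
Net: one phase inversion between the two reflected rays.
So the condition for constructive reflection is 2 n t = (m + ½) λ.
Minimum at m = 0: t = λ / (4 n) = 433 / (4 × 2.37) = 45.7 nm.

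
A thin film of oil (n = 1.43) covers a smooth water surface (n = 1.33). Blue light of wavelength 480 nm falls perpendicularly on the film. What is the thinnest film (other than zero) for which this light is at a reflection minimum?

168 nm

Ray reflecting at the top interface goes from n = 1.0 toward n = 1.43: a half-wave phase shift.
At the lower boundary (n = 1.43 to n = 1.33) the reflected ray undergoes no phase shift.
Exactly one π shift → a net half-wave offset.
For dark reflection here: 2 n t = m λ.
Minimum nonzero at m = 1: t = λ / (2 n) = 480 / (2 × 1.43) = 168 nm.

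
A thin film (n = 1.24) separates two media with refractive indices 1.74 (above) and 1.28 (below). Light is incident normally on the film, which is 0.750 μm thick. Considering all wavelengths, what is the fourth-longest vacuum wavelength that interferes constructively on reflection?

531 nm

Top surface (1.74 → 1.24): reflection off a lower-index medium gives no phase shift.
At the lower boundary (n = 1.24 to n = 1.28) the reflected ray undergoes a half-wave phase shift.
The two reflections differ by half a wavelength.
For strong reflection here: 2 n t = (m + ½) λ.
λ = 2 n t / (m + ½). The fourth-longest wavelength is m = 3: λ = 2 × 1.24 × 750 / 3.50 = 531 nm.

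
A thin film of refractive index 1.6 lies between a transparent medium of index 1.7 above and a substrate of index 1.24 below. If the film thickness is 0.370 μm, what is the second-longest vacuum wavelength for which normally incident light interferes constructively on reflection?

Ray reflecting at the top interface goes from n = 1.7 toward n = 1.6: no phase shift.
Bottom surface (1.6 → 1.24): reflection off a lower-index medium gives no phase shift.
Zero or two π shifts → no net half-wave offset.
So the condition for constructive reflection is 2 n t = m λ.
λ = 2 n t / m. The second-longest wavelength is m = 2: λ = 2 × 1.6 × 370 / 2.00 = 592 nm.

592 nm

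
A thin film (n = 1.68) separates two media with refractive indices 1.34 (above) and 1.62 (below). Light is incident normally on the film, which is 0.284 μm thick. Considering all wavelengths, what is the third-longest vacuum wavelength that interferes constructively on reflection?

382 nm

At the upper boundary (n = 1.34 to n = 1.68) the reflected ray undergoes a half-wave phase shift.
Bottom surface (1.68 → 1.62): reflection off a lower-index medium gives no phase shift.
Exactly one π shift → a net half-wave offset.
For bright reflection here: 2 n t = (m + ½) λ.
λ = 2 n t / (m + ½). The third-longest wavelength is m = 2: λ = 2 × 1.68 × 284 / 2.50 = 382 nm.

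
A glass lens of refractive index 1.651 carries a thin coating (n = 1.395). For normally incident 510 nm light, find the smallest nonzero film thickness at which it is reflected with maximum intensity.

183 nm

At the upper boundary (n = 1.0 to n = 1.395) the reflected ray undergoes a half-wave phase shift.
Bottom surface (1.395 → 1.651): reflection off a higher-index medium gives a half-wave phase shift.
The two reflections carry the same phase change, so no net offset.
With no net inversion, constructive interference in reflection requires 2 n t = m λ.
Minimum nonzero at m = 1: t = λ / (2 n) = 510 / (2 × 1.395) = 183 nm.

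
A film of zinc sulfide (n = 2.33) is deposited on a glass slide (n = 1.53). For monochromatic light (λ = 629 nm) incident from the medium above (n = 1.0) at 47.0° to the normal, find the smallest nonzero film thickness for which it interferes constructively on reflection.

Top surface (1.0 → 2.33): reflection off a higher-index medium gives a half-wave phase shift.
Ray reflecting at the bottom interface goes from n = 2.33 toward n = 1.53: no phase shift.
Net: one phase inversion between the two reflected rays.
With one net inversion, constructive interference in reflection requires 2 n t cos θ_r = (m + ½) λ.
Snell's law: 1.0 sin 47.0° = 2.33 sin θ_r → sin θ_r = 0.314, cos θ_r = 0.949.
Minimum at m = 0: t = λ / (4 n cos θ_r) = 629 / (4 × 2.33 × 0.949) = 71.1 nm.

71.1 nm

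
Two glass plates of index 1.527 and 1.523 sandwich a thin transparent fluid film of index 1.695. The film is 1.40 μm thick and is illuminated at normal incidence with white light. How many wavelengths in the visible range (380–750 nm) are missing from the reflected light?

Top surface (1.527 → 1.695): reflection off a higher-index medium gives a half-wave phase shift.
Ray reflecting at the bottom interface goes from n = 1.695 toward n = 1.523: no phase shift.
Exactly one π shift → a net half-wave offset.
For dark reflection here: 2 n t = m λ.
λ = 2 n t / m = 4746 / m nm.
m=6: 791 nm (IR); m=7: 678 nm (visible); m=8: 593 nm (visible); m=9: 527 nm (visible); m=10: 475 nm (visible); m=11: 431 nm (visible); m=12: 396 nm (visible); m=13: 365 nm (UV).

6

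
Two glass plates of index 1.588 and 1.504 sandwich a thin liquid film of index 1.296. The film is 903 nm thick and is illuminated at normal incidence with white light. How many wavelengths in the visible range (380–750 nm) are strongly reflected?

3

Ray reflecting at the top interface goes from n = 1.588 toward n = 1.296: no phase shift.
At the lower boundary (n = 1.296 to n = 1.504) the reflected ray undergoes a half-wave phase shift.
The two reflections differ by half a wavelength.
With one net inversion, constructive interference in reflection requires 2 n t = (m + ½) λ.
λ = 2 n t / (m + ½) = 2341 / (m + ½) nm.
m=2: 936 nm (IR); m=3: 669 nm (visible); m=4: 520 nm (visible); m=5: 426 nm (visible); m=6: 360 nm (UV).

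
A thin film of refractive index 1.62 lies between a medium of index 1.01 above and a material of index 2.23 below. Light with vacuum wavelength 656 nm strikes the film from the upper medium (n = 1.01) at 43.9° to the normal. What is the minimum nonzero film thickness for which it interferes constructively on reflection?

225 nm

Ray reflecting at the top interface goes from n = 1.01 toward n = 1.62: a half-wave phase shift.
Ray reflecting at the bottom interface goes from n = 1.62 toward n = 2.23: a half-wave phase shift.
Net: no relative phase inversion (both shifts match).
With no net inversion, constructive interference in reflection requires 2 n t cos θ_r = m λ.
Snell's law: 1.01 sin 43.9° = 1.62 sin θ_r → sin θ_r = 0.432, cos θ_r = 0.902.
Minimum nonzero at m = 1: t = λ / (2 n cos θ_r) = 656 / (2 × 1.62 × 0.902) = 225 nm.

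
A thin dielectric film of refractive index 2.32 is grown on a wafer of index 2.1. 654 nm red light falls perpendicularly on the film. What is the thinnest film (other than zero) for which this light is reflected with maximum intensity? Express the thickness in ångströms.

705 Å

Ray reflecting at the top interface goes from n = 1.0 toward n = 2.32: a half-wave phase shift.
At the lower boundary (n = 2.32 to n = 2.1) the reflected ray undergoes no phase shift.
The two reflections differ by half a wavelength.
So the condition for constructive reflection is 2 n t = (m + ½) λ.
Minimum at m = 0: t = λ / (4 n) = 654 / (4 × 2.32) = 70.5 nm.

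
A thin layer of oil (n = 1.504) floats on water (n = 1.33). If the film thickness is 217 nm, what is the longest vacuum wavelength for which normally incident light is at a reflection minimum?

Ray reflecting at the top interface goes from n = 1.0 toward n = 1.504: a half-wave phase shift.
Bottom surface (1.504 → 1.33): reflection off a lower-index medium gives no phase shift.
Net: one phase inversion between the two reflected rays.
With one net inversion, destructive interference in reflection requires 2 n t = m λ.
λ = 2 n t / m. The longest wavelength is m = 1: λ = 2 × 1.504 × 217 / 1.00 = 653 nm.

653 nm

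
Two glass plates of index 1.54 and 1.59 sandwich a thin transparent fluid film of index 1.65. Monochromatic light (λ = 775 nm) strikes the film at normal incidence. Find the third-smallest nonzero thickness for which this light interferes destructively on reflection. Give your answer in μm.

0.705 μm

Top surface (1.54 → 1.65): reflection off a higher-index medium gives a half-wave phase shift.
Bottom surface (1.65 → 1.59): reflection off a lower-index medium gives no phase shift.
The two reflections differ by half a wavelength.
So the condition for destructive reflection is 2 n t = m λ.
The third-smallest nonzero thickness corresponds to m = 3: t = m λ / (2 n) = 3.00 × 775 / (2 × 1.65) = 705 nm.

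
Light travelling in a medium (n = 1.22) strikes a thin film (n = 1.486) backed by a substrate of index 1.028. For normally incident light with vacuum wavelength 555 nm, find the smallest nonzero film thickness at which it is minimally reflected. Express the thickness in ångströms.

1867 Å

Ray reflecting at the top interface goes from n = 1.22 toward n = 1.486: a half-wave phase shift.
Bottom surface (1.486 → 1.028): reflection off a lower-index medium gives no phase shift.
Net: one phase inversion between the two reflected rays.
For weak reflection here: 2 n t = m λ.
Minimum nonzero at m = 1: t = λ / (2 n) = 555 / (2 × 1.486) = 187 nm.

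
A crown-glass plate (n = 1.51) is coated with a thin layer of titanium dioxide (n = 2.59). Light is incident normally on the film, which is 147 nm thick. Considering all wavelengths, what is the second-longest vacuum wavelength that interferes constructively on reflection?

Ray reflecting at the top interface goes from n = 1.0 toward n = 2.59: a half-wave phase shift.
Bottom surface (2.59 → 1.51): reflection off a lower-index medium gives no phase shift.
Exactly one π shift → a net half-wave offset.
So the condition for constructive reflection is 2 n t = (m + ½) λ.
λ = 2 n t / (m + ½). The second-longest wavelength is m = 1: λ = 2 × 2.59 × 147 / 1.50 = 508 nm.

508 nm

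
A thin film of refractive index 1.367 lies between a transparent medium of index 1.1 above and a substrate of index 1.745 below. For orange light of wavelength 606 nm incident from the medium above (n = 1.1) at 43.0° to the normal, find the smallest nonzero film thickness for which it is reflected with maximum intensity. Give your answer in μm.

0.265 μm

Ray reflecting at the top interface goes from n = 1.1 toward n = 1.367: a half-wave phase shift.
At the lower boundary (n = 1.367 to n = 1.745) the reflected ray undergoes a half-wave phase shift.
The two reflections carry the same phase change, so no net offset.
For bright reflection here: 2 n t cos θ_r = m λ.
Snell's law: 1.1 sin 43.0° = 1.367 sin θ_r → sin θ_r = 0.549, cos θ_r = 0.836.
Minimum nonzero at m = 1: t = λ / (2 n cos θ_r) = 606 / (2 × 1.367 × 0.836) = 265 nm.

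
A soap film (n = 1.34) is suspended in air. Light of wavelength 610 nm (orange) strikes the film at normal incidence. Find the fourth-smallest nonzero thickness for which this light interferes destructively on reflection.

910 nm

Top surface (1.0 → 1.34): reflection off a higher-index medium gives a half-wave phase shift.
Bottom surface (1.34 → 1.0): reflection off a lower-index medium gives no phase shift.
The two reflections differ by half a wavelength.
So the condition for destructive reflection is 2 n t = m λ.
The fourth-smallest nonzero thickness corresponds to m = 4: t = m λ / (2 n) = 4.00 × 610 / (2 × 1.34) = 910 nm.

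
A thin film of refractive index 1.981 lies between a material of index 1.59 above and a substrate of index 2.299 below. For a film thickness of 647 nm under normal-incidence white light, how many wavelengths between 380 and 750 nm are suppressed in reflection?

At the upper boundary (n = 1.59 to n = 1.981) the reflected ray undergoes a half-wave phase shift.
At the lower boundary (n = 1.981 to n = 2.299) the reflected ray undergoes a half-wave phase shift.
Net: no relative phase inversion (both shifts match).
With no net inversion, destructive interference in reflection requires 2 n t = (m + ½) λ.
λ = 2 n t / (m + ½) = 2563 / (m + ½) nm.
m=2: 1025 nm (IR); m=3: 732 nm (visible); m=4: 570 nm (visible); m=5: 466 nm (visible); m=6: 394 nm (visible); m=7: 342 nm (UV).

4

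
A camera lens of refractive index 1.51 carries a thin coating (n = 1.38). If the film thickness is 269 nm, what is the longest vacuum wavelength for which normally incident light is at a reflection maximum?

742 nm

At the upper boundary (n = 1.0 to n = 1.38) the reflected ray undergoes a half-wave phase shift.
Ray reflecting at the bottom interface goes from n = 1.38 toward n = 1.51: a half-wave phase shift.
Net: no relative phase inversion (both shifts match).
So the condition for constructive reflection is 2 n t = m λ.
λ = 2 n t / m. The longest wavelength is m = 1: λ = 2 × 1.38 × 269 / 1.00 = 742 nm.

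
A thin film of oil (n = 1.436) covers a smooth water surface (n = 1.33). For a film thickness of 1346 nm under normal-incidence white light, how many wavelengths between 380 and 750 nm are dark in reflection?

At the upper boundary (n = 1.0 to n = 1.436) the reflected ray undergoes a half-wave phase shift.
Ray reflecting at the bottom interface goes from n = 1.436 toward n = 1.33: no phase shift.
Net: one phase inversion between the two reflected rays.
For weak reflection here: 2 n t = m λ.
λ = 2 n t / m = 3866 / m nm.
m=5: 773 nm (IR); m=6: 644 nm (visible); m=7: 552 nm (visible); m=8: 483 nm (visible); m=9: 430 nm (visible); m=10: 387 nm (visible); m=11: 351 nm (UV).

5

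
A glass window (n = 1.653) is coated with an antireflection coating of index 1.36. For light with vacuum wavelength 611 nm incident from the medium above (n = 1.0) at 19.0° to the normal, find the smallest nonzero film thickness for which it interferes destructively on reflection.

116 nm

Ray reflecting at the top interface goes from n = 1.0 toward n = 1.36: a half-wave phase shift.
At the lower boundary (n = 1.36 to n = 1.653) the reflected ray undergoes a half-wave phase shift.
Net: no relative phase inversion (both shifts match).
With no net inversion, destructive interference in reflection requires 2 n t cos θ_r = (m + ½) λ.
Snell's law: 1.0 sin 19.0° = 1.36 sin θ_r → sin θ_r = 0.239, cos θ_r = 0.971.
Minimum at m = 0: t = λ / (4 n cos θ_r) = 611 / (4 × 1.36 × 0.971) = 116 nm.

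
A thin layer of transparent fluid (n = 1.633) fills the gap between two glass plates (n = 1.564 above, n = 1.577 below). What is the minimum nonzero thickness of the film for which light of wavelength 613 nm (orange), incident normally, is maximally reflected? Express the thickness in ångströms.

938 Å

Top surface (1.564 → 1.633): reflection off a higher-index medium gives a half-wave phase shift.
Bottom surface (1.633 → 1.577): reflection off a lower-index medium gives no phase shift.
The two reflections differ by half a wavelength.
For maximum reflection here: 2 n t = (m + ½) λ.
Minimum at m = 0: t = λ / (4 n) = 613 / (4 × 1.633) = 93.8 nm.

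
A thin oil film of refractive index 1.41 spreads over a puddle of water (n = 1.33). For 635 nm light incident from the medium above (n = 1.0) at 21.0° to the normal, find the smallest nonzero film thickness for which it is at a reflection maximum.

Ray reflecting at the top interface goes from n = 1.0 toward n = 1.41: a half-wave phase shift.
Ray reflecting at the bottom interface goes from n = 1.41 toward n = 1.33: no phase shift.
Exactly one π shift → a net half-wave offset.
With one net inversion, constructive interference in reflection requires 2 n t cos θ_r = (m + ½) λ.
Snell's law: 1.0 sin 21.0° = 1.41 sin θ_r → sin θ_r = 0.254, cos θ_r = 0.967.
Minimum at m = 0: t = λ / (4 n cos θ_r) = 635 / (4 × 1.41 × 0.967) = 116 nm.

116 nm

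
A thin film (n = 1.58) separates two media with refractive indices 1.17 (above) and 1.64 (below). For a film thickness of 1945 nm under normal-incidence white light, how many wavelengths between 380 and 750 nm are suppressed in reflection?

8

At the upper boundary (n = 1.17 to n = 1.58) the reflected ray undergoes a half-wave phase shift.
Ray reflecting at the bottom interface goes from n = 1.58 toward n = 1.64: a half-wave phase shift.
Zero or two π shifts → no net half-wave offset.
For weak reflection here: 2 n t = (m + ½) λ.
λ = 2 n t / (m + ½) = 6146 / (m + ½) nm.
m=7: 819 nm (IR); m=8: 723 nm (visible); m=9: 647 nm (visible); m=10: 585 nm (visible); m=11: 534 nm (visible); m=12: 492 nm (visible); m=13: 455 nm (visible); m=14: 424 nm (visible); m=15: 397 nm (visible); m=16: 372 nm (UV).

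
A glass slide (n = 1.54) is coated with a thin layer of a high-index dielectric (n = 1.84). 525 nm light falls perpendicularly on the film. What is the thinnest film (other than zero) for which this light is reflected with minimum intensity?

Ray reflecting at the top interface goes from n = 1.0 toward n = 1.84: a half-wave phase shift.
Ray reflecting at the bottom interface goes from n = 1.84 toward n = 1.54: no phase shift.
Exactly one π shift → a net half-wave offset.
With one net inversion, destructive interference in reflection requires 2 n t = m λ.
Minimum nonzero at m = 1: t = λ / (2 n) = 525 / (2 × 1.84) = 143 nm.

143 nm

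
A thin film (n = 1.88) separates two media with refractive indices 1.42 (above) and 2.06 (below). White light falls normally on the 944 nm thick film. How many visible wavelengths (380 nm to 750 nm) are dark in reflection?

Ray reflecting at the top interface goes from n = 1.42 toward n = 1.88: a half-wave phase shift.
At the lower boundary (n = 1.88 to n = 2.06) the reflected ray undergoes a half-wave phase shift.
The two reflections carry the same phase change, so no net offset.
With no net inversion, destructive interference in reflection requires 2 n t = (m + ½) λ.
λ = 2 n t / (m + ½) = 3549 / (m + ½) nm.
m=4: 789 nm (IR); m=5: 645 nm (visible); m=6: 546 nm (visible); m=7: 473 nm (visible); m=8: 418 nm (visible); m=9: 374 nm (UV).

4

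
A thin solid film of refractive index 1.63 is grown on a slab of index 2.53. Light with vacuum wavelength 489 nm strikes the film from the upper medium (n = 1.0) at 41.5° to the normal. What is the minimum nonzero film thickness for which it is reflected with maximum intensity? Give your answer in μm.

Top surface (1.0 → 1.63): reflection off a higher-index medium gives a half-wave phase shift.
Ray reflecting at the bottom interface goes from n = 1.63 toward n = 2.53: a half-wave phase shift.
The two reflections carry the same phase change, so no net offset.
With no net inversion, constructive interference in reflection requires 2 n t cos θ_r = m λ.
Snell's law: 1.0 sin 41.5° = 1.63 sin θ_r → sin θ_r = 0.407, cos θ_r = 0.914.
Minimum nonzero at m = 1: t = λ / (2 n cos θ_r) = 489 / (2 × 1.63 × 0.914) = 164 nm.

0.164 μm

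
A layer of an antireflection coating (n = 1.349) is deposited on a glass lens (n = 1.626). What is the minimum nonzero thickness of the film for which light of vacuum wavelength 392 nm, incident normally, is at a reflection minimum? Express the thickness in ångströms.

726 Å

Top surface (1.0 → 1.349): reflection off a higher-index medium gives a half-wave phase shift.
Bottom surface (1.349 → 1.626): reflection off a higher-index medium gives a half-wave phase shift.
Net: no relative phase inversion (both shifts match).
So the condition for destructive reflection is 2 n t = (m + ½) λ.
Minimum at m = 0: t = λ / (4 n) = 392 / (4 × 1.349) = 72.6 nm.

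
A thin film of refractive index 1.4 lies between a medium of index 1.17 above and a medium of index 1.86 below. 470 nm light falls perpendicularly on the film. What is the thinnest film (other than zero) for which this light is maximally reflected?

168 nm

Top surface (1.17 → 1.4): reflection off a higher-index medium gives a half-wave phase shift.
At the lower boundary (n = 1.4 to n = 1.86) the reflected ray undergoes a half-wave phase shift.
Net: no relative phase inversion (both shifts match).
For maximum reflection here: 2 n t = m λ.
Minimum nonzero at m = 1: t = λ / (2 n) = 470 / (2 × 1.4) = 168 nm.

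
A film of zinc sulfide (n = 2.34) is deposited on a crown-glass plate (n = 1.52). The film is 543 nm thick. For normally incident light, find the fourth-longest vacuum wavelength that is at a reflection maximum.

726 nm

At the upper boundary (n = 1.0 to n = 2.34) the reflected ray undergoes a half-wave phase shift.
Bottom surface (2.34 → 1.52): reflection off a lower-index medium gives no phase shift.
Net: one phase inversion between the two reflected rays.
With one net inversion, constructive interference in reflection requires 2 n t = (m + ½) λ.
λ = 2 n t / (m + ½). The fourth-longest wavelength is m = 3: λ = 2 × 2.34 × 543 / 3.50 = 726 nm.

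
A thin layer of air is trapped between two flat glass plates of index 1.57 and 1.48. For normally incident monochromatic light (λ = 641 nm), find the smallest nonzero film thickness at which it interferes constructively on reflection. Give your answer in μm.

0.160 μm

Top surface (1.57 → 1.0): reflection off a lower-index medium gives no phase shift.
Bottom surface (1.0 → 1.48): reflection off a higher-index medium gives a half-wave phase shift.
Net: one phase inversion between the two reflected rays.
With one net inversion, constructive interference in reflection requires 2 n t = (m + ½) λ.
Minimum at m = 0: t = λ / (4 n) = 641 / (4 × 1.0) = 160 nm.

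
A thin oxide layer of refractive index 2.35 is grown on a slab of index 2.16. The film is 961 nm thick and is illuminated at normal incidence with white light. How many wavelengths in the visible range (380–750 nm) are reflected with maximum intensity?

Top surface (1.0 → 2.35): reflection off a higher-index medium gives a half-wave phase shift.
At the lower boundary (n = 2.35 to n = 2.16) the reflected ray undergoes no phase shift.
Net: one phase inversion between the two reflected rays.
With one net inversion, constructive interference in reflection requires 2 n t = (m + ½) λ.
λ = 2 n t / (m + ½) = 4517 / (m + ½) nm.
m=5: 821 nm (IR); m=6: 695 nm (visible); m=7: 602 nm (visible); m=8: 531 nm (visible); m=9: 475 nm (visible); m=10: 430 nm (visible); m=11: 393 nm (visible); m=12: 361 nm (UV).

6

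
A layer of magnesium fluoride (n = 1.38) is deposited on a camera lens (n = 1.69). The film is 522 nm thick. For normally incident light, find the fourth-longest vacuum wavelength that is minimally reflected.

412 nm

Ray reflecting at the top interface goes from n = 1.0 toward n = 1.38: a half-wave phase shift.
Bottom surface (1.38 → 1.69): reflection off a higher-index medium gives a half-wave phase shift.
Zero or two π shifts → no net half-wave offset.
With no net inversion, destructive interference in reflection requires 2 n t = (m + ½) λ.
λ = 2 n t / (m + ½). The fourth-longest wavelength is m = 3: λ = 2 × 1.38 × 522 / 3.50 = 412 nm.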